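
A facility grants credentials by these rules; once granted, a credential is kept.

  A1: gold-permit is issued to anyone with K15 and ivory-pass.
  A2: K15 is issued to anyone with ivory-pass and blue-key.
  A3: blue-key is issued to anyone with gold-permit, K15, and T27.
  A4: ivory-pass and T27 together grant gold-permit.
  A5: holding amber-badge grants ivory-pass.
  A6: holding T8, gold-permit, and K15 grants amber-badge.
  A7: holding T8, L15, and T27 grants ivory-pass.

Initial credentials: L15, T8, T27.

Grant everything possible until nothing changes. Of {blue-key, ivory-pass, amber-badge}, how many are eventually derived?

Holding T8, L15, and T27 grants ivory-pass (A7).
blue-key would need gold-permit, K15, and T27 (A3), but K15 is never granted.
ivory-pass: reached.
amber-badge would need T8, gold-permit, and K15 (A6), but K15 is never granted.
Reached: ivory-pass — 1 of the 3.

1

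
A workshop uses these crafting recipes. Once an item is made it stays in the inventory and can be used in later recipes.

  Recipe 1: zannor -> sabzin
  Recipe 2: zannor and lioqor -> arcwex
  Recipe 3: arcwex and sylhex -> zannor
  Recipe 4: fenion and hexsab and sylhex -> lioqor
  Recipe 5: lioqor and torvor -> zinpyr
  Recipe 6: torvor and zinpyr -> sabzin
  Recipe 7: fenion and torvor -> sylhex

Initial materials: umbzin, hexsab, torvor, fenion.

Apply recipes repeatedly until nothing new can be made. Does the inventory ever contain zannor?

zannor would need arcwex and sylhex (Recipe 3), but arcwex is never obtained.

No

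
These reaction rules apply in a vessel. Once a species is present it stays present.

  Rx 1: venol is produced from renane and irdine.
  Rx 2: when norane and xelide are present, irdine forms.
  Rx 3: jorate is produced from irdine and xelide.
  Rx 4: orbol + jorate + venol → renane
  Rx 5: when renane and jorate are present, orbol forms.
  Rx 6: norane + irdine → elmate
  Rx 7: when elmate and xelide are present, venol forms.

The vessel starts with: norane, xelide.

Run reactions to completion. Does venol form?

Yes

norane and xelide present → irdine forms (Rx 2).
norane and irdine present → elmate forms (Rx 6).
elmate and xelide present → venol forms (Rx 7).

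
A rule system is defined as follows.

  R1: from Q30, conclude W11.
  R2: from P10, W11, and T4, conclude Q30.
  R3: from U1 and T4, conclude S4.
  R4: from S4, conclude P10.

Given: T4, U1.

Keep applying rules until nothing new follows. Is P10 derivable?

Yes

U1 and T4 hold, so S4 follows (R3).
From S4, R4 gives P10.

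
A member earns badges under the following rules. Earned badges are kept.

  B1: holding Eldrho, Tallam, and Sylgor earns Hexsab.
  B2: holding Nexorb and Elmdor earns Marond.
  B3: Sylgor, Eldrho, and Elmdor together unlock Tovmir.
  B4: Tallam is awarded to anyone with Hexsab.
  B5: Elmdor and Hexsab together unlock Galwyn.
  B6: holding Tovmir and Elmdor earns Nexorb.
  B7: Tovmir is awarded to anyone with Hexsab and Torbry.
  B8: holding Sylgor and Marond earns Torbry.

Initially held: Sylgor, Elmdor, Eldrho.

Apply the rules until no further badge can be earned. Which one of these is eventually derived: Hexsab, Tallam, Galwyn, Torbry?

Torbry

With Sylgor, Eldrho, and Elmdor, Tovmir is earned (B3).
With Tovmir and Elmdor, Nexorb is earned (B6).
With Nexorb and Elmdor, Marond is earned (B2).
With Sylgor and Marond, Torbry is earned (B8).
Galwyn would need Elmdor and Hexsab (B5), but Hexsab is never earned. Tallam would need Hexsab (B4), but Hexsab is never earned. Hexsab would need Eldrho, Tallam, and Sylgor (B1), but Tallam is never earned.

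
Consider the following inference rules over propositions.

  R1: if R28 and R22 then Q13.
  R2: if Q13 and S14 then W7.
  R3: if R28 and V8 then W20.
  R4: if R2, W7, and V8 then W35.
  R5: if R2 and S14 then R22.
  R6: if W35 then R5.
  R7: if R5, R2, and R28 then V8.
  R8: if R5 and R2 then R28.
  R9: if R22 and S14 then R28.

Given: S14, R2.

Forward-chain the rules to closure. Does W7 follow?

Yes

From R2 and S14, R5 gives R22.
R22 and S14 hold, so R28 follows (R9).
R28 and R22 hold, so Q13 follows (R1).
From Q13 and S14, R2 gives W7.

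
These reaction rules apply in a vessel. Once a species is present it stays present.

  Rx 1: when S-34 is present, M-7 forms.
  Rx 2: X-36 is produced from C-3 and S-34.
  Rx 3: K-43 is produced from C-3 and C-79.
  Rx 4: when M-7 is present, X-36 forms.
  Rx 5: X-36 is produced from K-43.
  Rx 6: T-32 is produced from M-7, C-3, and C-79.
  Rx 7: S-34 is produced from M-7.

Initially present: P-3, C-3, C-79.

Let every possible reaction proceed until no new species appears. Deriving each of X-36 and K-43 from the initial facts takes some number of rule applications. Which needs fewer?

K-43: C-3 and C-79 present → K-43 forms (Rx 3). [1 rule application]
X-36: C-3 and C-79 present → K-43 forms (Rx 3). K-43 present → X-36 forms (Rx 5). [2 rule applications]
K-43 needs fewer.

K-43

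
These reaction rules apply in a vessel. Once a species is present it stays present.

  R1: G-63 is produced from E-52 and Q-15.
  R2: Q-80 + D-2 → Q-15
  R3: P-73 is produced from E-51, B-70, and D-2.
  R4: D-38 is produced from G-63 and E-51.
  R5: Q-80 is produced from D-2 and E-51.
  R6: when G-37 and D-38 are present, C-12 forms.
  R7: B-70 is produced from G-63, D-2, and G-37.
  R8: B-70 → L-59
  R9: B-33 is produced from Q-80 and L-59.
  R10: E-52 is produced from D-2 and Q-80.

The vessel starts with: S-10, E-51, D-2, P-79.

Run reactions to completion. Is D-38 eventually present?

D-2 and E-51 present → Q-80 forms (R5).
Q-80 and D-2 present → Q-15 forms (R2).
D-2 and Q-80 present → E-52 forms (R10).
E-52 and Q-15 present → G-63 forms (R1).
G-63 and E-51 present → D-38 forms (R4).

Yes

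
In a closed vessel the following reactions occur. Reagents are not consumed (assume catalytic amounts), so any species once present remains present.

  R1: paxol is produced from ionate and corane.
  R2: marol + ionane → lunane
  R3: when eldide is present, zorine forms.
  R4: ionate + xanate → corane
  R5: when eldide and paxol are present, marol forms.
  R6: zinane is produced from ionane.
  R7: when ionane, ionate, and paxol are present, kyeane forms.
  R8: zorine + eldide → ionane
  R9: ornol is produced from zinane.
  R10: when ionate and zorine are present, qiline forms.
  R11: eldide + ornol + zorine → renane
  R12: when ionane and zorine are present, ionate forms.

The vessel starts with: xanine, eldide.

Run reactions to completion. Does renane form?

Yes

eldide present → zorine forms (R3).
zorine and eldide present → ionane forms (R8).
ionane present → zinane forms (R6).
zinane present → ornol forms (R9).
eldide, ornol, and zorine present → renane forms (R11).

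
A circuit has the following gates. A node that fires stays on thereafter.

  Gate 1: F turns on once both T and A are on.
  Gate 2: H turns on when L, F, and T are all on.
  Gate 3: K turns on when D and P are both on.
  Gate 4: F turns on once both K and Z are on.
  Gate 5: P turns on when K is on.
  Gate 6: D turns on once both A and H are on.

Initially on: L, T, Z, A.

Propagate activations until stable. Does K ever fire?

K would need D and P (Gate 3), but P never turns on.

No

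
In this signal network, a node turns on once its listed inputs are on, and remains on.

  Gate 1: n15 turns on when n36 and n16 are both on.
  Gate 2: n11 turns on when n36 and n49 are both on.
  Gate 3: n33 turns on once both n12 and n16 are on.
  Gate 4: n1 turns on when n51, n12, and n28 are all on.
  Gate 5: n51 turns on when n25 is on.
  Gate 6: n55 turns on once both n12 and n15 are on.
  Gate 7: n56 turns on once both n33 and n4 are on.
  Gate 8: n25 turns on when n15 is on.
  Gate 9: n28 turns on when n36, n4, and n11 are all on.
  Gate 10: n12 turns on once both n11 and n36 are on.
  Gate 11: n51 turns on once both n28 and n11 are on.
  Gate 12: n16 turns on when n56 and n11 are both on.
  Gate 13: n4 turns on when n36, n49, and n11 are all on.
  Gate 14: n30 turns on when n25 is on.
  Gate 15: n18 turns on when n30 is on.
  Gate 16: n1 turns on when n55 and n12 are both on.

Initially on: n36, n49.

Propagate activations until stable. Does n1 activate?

n36 and n49 are on, so n11 turns on (Gate 2).
n36, n49, and n11 are on, so n4 turns on (Gate 13).
n11 and n36 are on, so n12 turns on (Gate 10).
n36, n4, and n11 are on, so n28 turns on (Gate 9).
n28 and n11 are on, so n51 turns on (Gate 11).
Gate 4: n51, n12, and n28 on → n1 on.

Yes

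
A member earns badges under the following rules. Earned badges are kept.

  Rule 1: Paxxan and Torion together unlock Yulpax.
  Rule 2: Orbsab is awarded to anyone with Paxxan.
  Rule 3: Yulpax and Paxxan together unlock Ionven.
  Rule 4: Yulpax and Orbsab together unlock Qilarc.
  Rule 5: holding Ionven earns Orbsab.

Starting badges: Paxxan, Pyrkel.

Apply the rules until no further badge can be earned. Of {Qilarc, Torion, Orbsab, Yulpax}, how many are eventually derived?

1

With Paxxan, Orbsab is earned (Rule 2).
Qilarc would need Yulpax and Orbsab (Rule 4), but Yulpax is never earned.
No rule produces Torion, and it is not given.
Orbsab: reached.
Yulpax would need Paxxan and Torion (Rule 1), but Torion is never earned.
Reached: Orbsab — 1 of the 4.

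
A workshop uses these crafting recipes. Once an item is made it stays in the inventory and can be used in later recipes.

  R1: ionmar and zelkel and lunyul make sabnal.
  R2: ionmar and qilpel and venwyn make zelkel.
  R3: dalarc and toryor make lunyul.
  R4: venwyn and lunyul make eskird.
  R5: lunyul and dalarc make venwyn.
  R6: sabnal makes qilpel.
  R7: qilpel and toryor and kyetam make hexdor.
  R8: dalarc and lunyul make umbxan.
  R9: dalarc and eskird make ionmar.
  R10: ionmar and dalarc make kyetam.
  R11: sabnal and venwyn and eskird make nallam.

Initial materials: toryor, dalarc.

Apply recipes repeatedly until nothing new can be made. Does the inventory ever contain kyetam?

Yes

Using R3, dalarc and toryor make lunyul.
Using R5, lunyul and dalarc make venwyn.
venwyn and lunyul → eskird (R4).
dalarc and eskird → ionmar (R9).
Using R10, ionmar and dalarc make kyetam.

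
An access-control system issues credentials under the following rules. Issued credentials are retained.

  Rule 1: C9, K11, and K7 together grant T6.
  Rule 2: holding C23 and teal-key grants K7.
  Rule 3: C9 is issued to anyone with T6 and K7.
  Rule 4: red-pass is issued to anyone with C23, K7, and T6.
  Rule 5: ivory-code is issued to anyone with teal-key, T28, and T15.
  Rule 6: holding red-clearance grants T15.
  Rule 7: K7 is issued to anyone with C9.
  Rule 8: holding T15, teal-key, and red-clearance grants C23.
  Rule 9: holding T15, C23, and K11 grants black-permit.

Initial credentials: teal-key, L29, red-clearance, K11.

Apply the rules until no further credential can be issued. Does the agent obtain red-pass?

No

red-pass would need C23, K7, and T6 (Rule 4), but T6 is never granted.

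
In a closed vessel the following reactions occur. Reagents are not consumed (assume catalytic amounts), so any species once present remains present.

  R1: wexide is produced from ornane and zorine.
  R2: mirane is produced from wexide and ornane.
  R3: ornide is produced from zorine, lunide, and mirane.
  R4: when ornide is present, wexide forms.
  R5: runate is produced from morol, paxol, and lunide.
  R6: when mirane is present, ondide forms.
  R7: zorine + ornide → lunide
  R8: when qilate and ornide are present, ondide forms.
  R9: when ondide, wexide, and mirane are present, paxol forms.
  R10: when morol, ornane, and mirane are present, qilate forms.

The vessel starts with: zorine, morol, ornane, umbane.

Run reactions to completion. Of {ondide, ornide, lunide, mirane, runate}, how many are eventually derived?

ornane and zorine present → wexide forms (R1).
wexide and ornane present → mirane forms (R2).
mirane present → ondide forms (R6).
ondide: reached.
ornide would need zorine, lunide, and mirane (R3), but lunide never forms.
lunide would need zorine and ornide (R7), but ornide never forms.
mirane: reached.
runate would need morol, paxol, and lunide (R5), but lunide never forms.
Reached: ondide and mirane — 2 of the 5.

2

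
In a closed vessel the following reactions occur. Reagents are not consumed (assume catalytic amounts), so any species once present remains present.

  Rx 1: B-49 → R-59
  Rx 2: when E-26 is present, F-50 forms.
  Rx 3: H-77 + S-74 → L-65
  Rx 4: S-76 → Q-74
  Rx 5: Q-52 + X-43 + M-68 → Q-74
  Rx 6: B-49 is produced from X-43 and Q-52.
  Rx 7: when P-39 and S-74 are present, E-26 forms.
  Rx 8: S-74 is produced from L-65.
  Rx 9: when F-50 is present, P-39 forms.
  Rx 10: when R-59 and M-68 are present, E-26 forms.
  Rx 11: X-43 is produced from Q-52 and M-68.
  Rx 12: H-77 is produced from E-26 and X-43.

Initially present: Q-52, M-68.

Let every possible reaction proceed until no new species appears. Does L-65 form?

L-65 would need H-77 and S-74 (Rx 3), but S-74 never forms.

No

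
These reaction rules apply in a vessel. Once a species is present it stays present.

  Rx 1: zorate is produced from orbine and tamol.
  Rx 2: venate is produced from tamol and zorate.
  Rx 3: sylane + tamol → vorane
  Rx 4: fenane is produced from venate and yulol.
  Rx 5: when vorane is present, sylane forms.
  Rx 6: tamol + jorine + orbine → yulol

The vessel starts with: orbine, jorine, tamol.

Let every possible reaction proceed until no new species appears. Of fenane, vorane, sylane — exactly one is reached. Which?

fenane

tamol, jorine, and orbine present → yulol forms (Rx 6).
orbine and tamol present → zorate forms (Rx 1).
tamol and zorate present → venate forms (Rx 2).
venate and yulol present → fenane forms (Rx 4).
sylane would need vorane (Rx 5), but vorane never forms. vorane would need sylane and tamol (Rx 3), but sylane never forms.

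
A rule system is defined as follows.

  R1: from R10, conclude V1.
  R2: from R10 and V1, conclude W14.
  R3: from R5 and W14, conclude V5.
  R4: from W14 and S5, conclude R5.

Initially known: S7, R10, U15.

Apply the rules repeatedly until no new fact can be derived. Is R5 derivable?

R5 would need W14 and S5 (R4), but S5 is never established.

No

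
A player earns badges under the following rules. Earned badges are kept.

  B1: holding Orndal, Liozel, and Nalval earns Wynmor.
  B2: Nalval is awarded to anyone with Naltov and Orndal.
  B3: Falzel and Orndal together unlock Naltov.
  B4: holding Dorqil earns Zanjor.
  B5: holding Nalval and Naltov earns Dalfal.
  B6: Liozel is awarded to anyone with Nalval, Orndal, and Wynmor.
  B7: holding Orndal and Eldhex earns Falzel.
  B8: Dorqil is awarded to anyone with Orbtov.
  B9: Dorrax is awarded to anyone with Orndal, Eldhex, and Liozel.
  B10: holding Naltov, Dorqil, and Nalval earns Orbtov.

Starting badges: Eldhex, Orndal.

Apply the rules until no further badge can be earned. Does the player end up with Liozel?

No

Liozel would need Nalval, Orndal, and Wynmor (B6), but Wynmor is never earned.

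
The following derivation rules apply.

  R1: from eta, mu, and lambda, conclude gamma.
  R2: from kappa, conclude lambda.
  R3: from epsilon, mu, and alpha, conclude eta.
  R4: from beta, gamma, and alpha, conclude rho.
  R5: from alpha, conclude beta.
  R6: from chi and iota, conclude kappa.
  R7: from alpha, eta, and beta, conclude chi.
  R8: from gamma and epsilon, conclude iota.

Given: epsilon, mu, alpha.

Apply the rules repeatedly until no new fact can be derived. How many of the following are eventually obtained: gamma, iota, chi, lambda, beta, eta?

3

From epsilon, mu, and alpha, R3 gives eta.
From alpha, R5 gives beta.
From alpha, eta, and beta, R7 gives chi.
gamma would need eta, mu, and lambda (R1), but lambda is never established.
iota would need gamma and epsilon (R8), but gamma is never established.
chi: reached.
lambda would need kappa (R2), but kappa is never established.
beta: reached.
eta: reached.
Reached: chi, beta, and eta — 3 of the 6.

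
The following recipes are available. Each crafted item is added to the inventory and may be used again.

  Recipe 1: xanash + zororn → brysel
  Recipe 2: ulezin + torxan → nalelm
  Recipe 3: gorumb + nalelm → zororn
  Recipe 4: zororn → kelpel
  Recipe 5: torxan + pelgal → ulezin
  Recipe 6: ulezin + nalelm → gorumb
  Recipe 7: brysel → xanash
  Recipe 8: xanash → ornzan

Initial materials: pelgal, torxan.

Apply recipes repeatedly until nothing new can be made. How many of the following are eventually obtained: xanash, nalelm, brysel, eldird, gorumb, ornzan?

2

torxan + pelgal → ulezin (Recipe 5).
Using Recipe 2, ulezin and torxan make nalelm.
Using Recipe 6, ulezin and nalelm make gorumb.
xanash would need brysel (Recipe 7), but brysel is never obtained.
nalelm: reached.
brysel would need xanash and zororn (Recipe 1), but xanash is never obtained.
No rule produces eldird, and it is not given.
gorumb: reached.
ornzan would need xanash (Recipe 8), but xanash is never obtained.
Reached: nalelm and gorumb — 2 of the 6.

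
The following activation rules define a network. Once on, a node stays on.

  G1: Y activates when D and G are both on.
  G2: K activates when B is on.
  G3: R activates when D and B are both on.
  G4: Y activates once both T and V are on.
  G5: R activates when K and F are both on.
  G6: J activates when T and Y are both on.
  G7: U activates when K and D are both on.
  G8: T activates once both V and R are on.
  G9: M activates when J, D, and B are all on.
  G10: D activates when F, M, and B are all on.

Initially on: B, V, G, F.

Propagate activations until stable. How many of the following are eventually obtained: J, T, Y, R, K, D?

5

G2: B on → K on.
K and F are on, so R activates (G5).
V and R are on, so T activates (G8).
T and V are on, so Y activates (G4).
G6: T and Y on → J on.
J: reached.
T: reached.
Y: reached.
R: reached.
K: reached.
D would need F, M, and B (G10), but M never turns on.
Reached: J, T, Y, R, and K — 5 of the 6.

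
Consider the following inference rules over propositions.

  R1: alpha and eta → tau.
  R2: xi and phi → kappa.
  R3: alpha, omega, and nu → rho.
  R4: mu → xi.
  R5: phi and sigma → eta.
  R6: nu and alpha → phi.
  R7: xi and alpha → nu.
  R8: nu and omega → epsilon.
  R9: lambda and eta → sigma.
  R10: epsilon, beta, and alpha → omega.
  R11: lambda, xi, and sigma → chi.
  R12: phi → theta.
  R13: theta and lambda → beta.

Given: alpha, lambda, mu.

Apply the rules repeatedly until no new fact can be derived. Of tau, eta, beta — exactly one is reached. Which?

beta

mu holds, so xi follows (R4).
From xi and alpha, R7 gives nu.
From nu and alpha, R6 gives phi.
phi holds, so theta follows (R12).
From theta and lambda, R13 gives beta.
tau would need alpha and eta (R1), but eta is never established. eta would need phi and sigma (R5), but sigma is never established.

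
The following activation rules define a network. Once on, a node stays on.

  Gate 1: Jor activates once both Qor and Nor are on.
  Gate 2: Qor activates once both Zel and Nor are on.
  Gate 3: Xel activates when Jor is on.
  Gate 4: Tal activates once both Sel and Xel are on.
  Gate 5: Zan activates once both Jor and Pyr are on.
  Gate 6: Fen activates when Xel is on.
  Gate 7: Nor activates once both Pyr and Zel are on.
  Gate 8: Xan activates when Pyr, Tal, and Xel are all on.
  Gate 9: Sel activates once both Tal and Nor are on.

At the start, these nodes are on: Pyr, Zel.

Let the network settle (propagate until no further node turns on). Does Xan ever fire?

Xan would need Pyr, Tal, and Xel (Gate 8), but Tal never turns on.

No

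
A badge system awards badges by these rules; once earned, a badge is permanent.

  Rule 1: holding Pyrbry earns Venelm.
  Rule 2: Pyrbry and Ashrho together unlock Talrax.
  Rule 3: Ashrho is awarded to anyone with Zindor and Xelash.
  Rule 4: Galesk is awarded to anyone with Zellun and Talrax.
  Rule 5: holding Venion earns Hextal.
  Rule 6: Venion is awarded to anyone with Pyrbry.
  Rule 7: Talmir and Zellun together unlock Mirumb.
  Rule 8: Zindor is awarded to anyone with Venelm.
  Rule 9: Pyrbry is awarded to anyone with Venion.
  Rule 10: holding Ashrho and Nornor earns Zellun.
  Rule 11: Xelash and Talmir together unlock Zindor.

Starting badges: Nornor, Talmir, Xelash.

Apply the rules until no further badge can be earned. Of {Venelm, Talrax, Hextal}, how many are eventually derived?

0

Venelm would need Pyrbry (Rule 1), but Pyrbry is never earned.
Talrax would need Pyrbry and Ashrho (Rule 2), but Pyrbry is never earned.
Hextal would need Venion (Rule 5), but Venion is never earned.
None of the 3 are reached.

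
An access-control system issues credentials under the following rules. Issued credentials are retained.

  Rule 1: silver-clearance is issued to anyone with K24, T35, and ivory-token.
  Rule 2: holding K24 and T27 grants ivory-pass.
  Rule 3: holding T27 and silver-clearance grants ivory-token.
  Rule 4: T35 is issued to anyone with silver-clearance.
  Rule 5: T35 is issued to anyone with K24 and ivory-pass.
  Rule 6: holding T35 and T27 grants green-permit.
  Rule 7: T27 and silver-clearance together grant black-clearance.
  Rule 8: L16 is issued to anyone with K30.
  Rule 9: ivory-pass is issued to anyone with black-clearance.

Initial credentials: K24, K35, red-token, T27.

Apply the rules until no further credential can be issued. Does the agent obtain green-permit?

Holding K24 and T27 grants ivory-pass (Rule 2).
Holding K24 and ivory-pass grants T35 (Rule 5).
Holding T35 and T27 grants green-permit (Rule 6).

Yes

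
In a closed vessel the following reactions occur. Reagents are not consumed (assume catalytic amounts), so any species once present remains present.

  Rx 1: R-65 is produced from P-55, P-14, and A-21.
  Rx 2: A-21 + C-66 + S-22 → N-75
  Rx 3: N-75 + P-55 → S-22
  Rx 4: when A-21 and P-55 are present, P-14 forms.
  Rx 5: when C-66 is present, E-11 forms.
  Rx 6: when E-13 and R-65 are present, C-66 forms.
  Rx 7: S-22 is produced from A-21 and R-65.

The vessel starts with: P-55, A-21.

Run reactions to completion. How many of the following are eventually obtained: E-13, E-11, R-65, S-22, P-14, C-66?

3

A-21 and P-55 present → P-14 forms (Rx 4).
P-55, P-14, and A-21 present → R-65 forms (Rx 1).
A-21 and R-65 present → S-22 forms (Rx 7).
No rule produces E-13, and it is not given.
E-11 would need C-66 (Rx 5), but C-66 never forms.
R-65: reached.
S-22: reached.
P-14: reached.
C-66 would need E-13 and R-65 (Rx 6), but E-13 never forms.
Reached: R-65, S-22, and P-14 — 3 of the 6.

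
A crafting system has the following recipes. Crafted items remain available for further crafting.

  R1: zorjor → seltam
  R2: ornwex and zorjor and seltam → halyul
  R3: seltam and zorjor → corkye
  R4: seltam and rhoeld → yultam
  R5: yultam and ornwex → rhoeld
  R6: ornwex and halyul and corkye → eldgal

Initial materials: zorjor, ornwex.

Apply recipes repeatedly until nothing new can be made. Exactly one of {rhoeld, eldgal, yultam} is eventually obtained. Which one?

eldgal

Using R1, zorjor makes seltam.
Using R3, seltam and zorjor make corkye.
Using R2, ornwex, zorjor, and seltam make halyul.
Using R6, ornwex, halyul, and corkye make eldgal.
rhoeld would need yultam and ornwex (R5), but yultam is never obtained. yultam would need seltam and rhoeld (R4), but rhoeld is never obtained.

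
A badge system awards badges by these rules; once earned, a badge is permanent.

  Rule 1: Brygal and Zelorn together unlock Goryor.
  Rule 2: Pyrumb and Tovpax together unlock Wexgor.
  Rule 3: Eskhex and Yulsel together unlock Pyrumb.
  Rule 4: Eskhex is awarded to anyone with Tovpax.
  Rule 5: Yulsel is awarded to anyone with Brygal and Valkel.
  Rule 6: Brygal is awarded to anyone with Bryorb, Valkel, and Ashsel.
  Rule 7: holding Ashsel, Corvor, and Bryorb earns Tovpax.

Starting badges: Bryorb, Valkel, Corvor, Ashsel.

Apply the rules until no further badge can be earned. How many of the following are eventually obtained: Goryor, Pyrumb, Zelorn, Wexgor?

With Ashsel, Corvor, and Bryorb, Tovpax is earned (Rule 7).
With Bryorb, Valkel, and Ashsel, Brygal is earned (Rule 6).
With Brygal and Valkel, Yulsel is earned (Rule 5).
With Tovpax, Eskhex is earned (Rule 4).
With Eskhex and Yulsel, Pyrumb is earned (Rule 3).
With Pyrumb and Tovpax, Wexgor is earned (Rule 2).
Goryor would need Brygal and Zelorn (Rule 1), but Zelorn is never earned.
Pyrumb: reached.
No rule produces Zelorn, and it is not given.
Wexgor: reached.
Reached: Pyrumb and Wexgor — 2 of the 4.

2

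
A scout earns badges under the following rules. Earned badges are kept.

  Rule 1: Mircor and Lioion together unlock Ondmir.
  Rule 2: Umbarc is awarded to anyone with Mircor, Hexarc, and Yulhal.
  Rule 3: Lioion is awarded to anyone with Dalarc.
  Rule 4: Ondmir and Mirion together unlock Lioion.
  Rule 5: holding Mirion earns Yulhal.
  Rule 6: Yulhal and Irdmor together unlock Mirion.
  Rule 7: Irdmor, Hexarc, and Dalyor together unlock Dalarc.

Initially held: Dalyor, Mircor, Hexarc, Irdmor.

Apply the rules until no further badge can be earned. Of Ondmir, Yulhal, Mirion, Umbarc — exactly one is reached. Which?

Ondmir

With Irdmor, Hexarc, and Dalyor, Dalarc is earned (Rule 7).
With Dalarc, Lioion is earned (Rule 3).
With Mircor and Lioion, Ondmir is earned (Rule 1).
Yulhal would need Mirion (Rule 5), but Mirion is never earned. Umbarc would need Mircor, Hexarc, and Yulhal (Rule 2), but Yulhal is never earned. Mirion would need Yulhal and Irdmor (Rule 6), but Yulhal is never earned.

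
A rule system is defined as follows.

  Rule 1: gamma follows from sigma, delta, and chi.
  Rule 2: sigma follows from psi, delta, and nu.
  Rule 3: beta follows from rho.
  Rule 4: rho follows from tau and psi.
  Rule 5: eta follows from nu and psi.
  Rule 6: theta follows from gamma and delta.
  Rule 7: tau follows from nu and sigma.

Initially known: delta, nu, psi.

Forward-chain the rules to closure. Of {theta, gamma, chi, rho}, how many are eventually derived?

psi, delta, and nu hold, so sigma follows (Rule 2).
From nu and sigma, Rule 7 gives tau.
From tau and psi, Rule 4 gives rho.
theta would need gamma and delta (Rule 6), but gamma is never established.
gamma would need sigma, delta, and chi (Rule 1), but chi is never established.
No rule produces chi, and it is not given.
rho: reached.
Reached: rho — 1 of the 4.

1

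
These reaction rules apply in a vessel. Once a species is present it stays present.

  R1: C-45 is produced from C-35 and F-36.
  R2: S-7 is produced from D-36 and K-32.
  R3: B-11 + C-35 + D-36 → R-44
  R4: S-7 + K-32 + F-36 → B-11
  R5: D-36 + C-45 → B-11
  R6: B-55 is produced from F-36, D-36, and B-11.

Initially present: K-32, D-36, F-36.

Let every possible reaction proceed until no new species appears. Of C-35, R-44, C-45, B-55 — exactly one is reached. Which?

B-55

D-36 and K-32 present → S-7 forms (R2).
S-7, K-32, and F-36 present → B-11 forms (R4).
F-36, D-36, and B-11 present → B-55 forms (R6).
R-44 would need B-11, C-35, and D-36 (R3), but C-35 never forms. No rule produces C-35, and it is not given. C-45 would need C-35 and F-36 (R1), but C-35 never forms.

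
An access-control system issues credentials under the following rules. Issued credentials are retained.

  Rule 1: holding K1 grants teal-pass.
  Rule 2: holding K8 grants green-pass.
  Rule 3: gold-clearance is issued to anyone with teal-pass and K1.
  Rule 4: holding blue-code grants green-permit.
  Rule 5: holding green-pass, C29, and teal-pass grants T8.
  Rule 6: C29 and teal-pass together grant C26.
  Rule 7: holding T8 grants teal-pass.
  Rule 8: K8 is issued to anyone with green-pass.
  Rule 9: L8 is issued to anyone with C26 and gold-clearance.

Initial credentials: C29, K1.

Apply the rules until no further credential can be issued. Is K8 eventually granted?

No

K8 would need green-pass (Rule 8), but green-pass is never granted.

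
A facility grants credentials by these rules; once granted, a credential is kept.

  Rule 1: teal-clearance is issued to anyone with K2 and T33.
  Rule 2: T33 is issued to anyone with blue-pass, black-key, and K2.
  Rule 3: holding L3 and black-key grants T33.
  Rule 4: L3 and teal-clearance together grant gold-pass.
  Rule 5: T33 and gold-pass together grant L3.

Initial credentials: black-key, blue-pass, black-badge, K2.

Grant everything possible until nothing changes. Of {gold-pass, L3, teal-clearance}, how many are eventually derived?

1

Holding blue-pass, black-key, and K2 grants T33 (Rule 2).
Holding K2 and T33 grants teal-clearance (Rule 1).
gold-pass would need L3 and teal-clearance (Rule 4), but L3 is never granted.
L3 would need T33 and gold-pass (Rule 5), but gold-pass is never granted.
teal-clearance: reached.
Reached: teal-clearance — 1 of the 3.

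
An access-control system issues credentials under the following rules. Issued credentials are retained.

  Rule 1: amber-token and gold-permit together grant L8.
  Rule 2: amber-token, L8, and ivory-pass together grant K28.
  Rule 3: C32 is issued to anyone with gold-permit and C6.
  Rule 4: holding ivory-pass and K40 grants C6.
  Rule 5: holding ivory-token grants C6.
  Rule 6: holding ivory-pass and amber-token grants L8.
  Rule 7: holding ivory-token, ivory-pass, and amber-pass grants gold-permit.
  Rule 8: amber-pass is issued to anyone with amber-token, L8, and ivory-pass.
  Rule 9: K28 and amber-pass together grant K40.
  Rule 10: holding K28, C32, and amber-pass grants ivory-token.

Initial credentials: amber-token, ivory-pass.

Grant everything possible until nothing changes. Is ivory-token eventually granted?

No

ivory-token would need K28, C32, and amber-pass (Rule 10), but C32 is never granted.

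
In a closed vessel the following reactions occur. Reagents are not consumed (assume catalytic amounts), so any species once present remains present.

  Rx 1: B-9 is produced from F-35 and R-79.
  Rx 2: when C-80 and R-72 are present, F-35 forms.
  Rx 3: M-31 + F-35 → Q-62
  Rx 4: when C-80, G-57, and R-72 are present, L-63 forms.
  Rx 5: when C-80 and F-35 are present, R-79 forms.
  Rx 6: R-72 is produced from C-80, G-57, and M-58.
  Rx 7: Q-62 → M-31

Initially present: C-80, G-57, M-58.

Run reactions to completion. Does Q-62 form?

Q-62 would need M-31 and F-35 (Rx 3), but M-31 never forms.

No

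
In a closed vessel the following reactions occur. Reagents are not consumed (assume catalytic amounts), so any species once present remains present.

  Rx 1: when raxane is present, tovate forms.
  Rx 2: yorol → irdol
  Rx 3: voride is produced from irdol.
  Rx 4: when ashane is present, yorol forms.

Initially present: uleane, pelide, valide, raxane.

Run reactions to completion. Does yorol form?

No

yorol would need ashane (Rx 4), but ashane never forms.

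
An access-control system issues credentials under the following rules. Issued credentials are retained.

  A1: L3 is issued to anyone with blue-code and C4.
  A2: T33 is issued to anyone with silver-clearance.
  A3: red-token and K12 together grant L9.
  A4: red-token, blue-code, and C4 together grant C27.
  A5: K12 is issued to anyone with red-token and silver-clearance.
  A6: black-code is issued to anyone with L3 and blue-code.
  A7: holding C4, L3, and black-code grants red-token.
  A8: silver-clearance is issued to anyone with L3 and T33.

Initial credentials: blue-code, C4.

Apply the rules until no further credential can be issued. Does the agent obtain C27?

Yes

Holding blue-code and C4 grants L3 (A1).
Holding L3 and blue-code grants black-code (A6).
Holding C4, L3, and black-code grants red-token (A7).
Holding red-token, blue-code, and C4 grants C27 (A4).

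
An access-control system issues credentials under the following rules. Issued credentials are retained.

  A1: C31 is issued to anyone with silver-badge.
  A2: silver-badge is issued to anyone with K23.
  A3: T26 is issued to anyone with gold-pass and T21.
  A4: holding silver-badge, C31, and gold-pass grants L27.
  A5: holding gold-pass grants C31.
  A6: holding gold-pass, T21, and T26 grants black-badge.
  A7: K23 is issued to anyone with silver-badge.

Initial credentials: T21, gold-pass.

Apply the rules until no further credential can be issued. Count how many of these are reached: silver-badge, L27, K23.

0

silver-badge would need K23 (A2), but K23 is never granted.
L27 would need silver-badge, C31, and gold-pass (A4), but silver-badge is never granted.
K23 would need silver-badge (A7), but silver-badge is never granted.
None of the 3 are reached.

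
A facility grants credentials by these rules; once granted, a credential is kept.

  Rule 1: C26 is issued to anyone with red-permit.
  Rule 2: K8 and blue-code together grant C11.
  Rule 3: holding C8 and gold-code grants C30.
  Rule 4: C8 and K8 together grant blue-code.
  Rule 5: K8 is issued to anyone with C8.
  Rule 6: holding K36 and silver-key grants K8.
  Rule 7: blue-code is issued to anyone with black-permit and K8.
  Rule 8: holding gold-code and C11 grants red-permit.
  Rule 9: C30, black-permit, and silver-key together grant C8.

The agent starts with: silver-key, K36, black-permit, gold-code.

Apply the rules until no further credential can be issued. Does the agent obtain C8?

C8 would need C30, black-permit, and silver-key (Rule 9), but C30 is never granted.

No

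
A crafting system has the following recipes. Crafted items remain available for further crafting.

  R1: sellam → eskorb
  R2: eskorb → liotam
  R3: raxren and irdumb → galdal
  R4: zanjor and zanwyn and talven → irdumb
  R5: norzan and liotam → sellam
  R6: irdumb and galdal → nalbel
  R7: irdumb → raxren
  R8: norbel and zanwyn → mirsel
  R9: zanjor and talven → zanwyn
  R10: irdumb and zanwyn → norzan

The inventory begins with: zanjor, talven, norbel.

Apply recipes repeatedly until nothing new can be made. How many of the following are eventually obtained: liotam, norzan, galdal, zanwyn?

3

Using R9, zanjor and talven make zanwyn.
Using R4, zanjor, zanwyn, and talven make irdumb.
Using R7, irdumb makes raxren.
Using R10, irdumb and zanwyn make norzan.
raxren and irdumb → galdal (R3).
liotam would need eskorb (R2), but eskorb is never obtained.
norzan: reached.
galdal: reached.
zanwyn: reached.
Reached: norzan, galdal, and zanwyn — 3 of the 4.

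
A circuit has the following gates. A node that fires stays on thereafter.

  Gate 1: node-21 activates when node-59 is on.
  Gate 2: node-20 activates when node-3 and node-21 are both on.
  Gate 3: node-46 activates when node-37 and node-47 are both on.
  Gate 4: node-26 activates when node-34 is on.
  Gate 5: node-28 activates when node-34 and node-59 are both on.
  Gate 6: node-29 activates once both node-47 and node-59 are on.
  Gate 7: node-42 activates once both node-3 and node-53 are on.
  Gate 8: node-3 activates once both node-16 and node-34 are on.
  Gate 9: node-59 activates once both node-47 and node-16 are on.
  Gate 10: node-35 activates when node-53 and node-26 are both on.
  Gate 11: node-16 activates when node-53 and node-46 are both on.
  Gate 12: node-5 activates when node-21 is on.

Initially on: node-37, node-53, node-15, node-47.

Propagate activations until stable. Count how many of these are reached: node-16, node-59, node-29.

Gate 3: node-37 and node-47 on → node-46 on.
node-53 and node-46 are on, so node-16 activates (Gate 11).
node-47 and node-16 are on, so node-59 activates (Gate 9).
node-47 and node-59 are on, so node-29 activates (Gate 6).
node-16: reached.
node-59: reached.
node-29: reached.
All 3 are reached.

3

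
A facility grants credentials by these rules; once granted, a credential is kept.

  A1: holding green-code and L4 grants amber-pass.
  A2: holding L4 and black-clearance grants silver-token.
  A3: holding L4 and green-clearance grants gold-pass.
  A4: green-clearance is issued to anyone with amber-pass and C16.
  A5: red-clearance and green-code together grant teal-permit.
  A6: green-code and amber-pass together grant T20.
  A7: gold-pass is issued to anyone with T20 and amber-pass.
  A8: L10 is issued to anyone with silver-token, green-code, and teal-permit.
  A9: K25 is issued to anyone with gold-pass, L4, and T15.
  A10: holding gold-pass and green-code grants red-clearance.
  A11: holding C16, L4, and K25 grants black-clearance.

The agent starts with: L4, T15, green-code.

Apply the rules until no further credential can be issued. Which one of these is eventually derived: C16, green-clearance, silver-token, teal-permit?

Holding green-code and L4 grants amber-pass (A1).
Holding green-code and amber-pass grants T20 (A6).
Holding T20 and amber-pass grants gold-pass (A7).
Holding gold-pass and green-code grants red-clearance (A10).
Holding red-clearance and green-code grants teal-permit (A5).
No rule produces C16, and it is not given. green-clearance would need amber-pass and C16 (A4), but C16 is never granted. silver-token would need L4 and black-clearance (A2), but black-clearance is never granted.

teal-permit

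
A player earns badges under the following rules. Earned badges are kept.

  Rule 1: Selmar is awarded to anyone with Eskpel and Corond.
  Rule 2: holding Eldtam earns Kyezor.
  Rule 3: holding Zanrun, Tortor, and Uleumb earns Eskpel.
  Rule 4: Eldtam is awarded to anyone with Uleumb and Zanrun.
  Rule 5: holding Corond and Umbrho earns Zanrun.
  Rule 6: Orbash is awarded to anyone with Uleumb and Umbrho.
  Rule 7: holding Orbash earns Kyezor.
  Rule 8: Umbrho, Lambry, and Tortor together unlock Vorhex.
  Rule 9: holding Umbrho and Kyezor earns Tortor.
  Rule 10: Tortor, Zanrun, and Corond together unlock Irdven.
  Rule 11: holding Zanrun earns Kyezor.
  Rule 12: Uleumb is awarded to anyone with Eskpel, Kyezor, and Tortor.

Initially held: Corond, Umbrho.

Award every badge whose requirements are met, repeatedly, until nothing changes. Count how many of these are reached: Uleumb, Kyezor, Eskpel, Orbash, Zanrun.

With Corond and Umbrho, Zanrun is earned (Rule 5).
With Zanrun, Kyezor is earned (Rule 11).
Uleumb would need Eskpel, Kyezor, and Tortor (Rule 12), but Eskpel is never earned.
Kyezor: reached.
Eskpel would need Zanrun, Tortor, and Uleumb (Rule 3), but Uleumb is never earned.
Orbash would need Uleumb and Umbrho (Rule 6), but Uleumb is never earned.
Zanrun: reached.
Reached: Kyezor and Zanrun — 2 of the 5.

2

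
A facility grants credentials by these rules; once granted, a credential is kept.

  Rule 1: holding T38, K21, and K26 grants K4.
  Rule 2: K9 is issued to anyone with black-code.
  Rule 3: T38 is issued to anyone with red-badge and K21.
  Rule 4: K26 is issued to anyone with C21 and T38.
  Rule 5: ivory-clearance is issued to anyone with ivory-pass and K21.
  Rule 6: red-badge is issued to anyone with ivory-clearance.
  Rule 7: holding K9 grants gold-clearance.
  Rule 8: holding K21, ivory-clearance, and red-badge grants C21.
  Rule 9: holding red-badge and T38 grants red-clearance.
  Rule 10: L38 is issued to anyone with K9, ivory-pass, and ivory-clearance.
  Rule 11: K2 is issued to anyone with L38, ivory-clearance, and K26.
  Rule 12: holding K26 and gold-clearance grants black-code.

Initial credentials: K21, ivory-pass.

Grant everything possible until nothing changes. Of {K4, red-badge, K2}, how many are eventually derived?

Holding ivory-pass and K21 grants ivory-clearance (Rule 5).
Holding ivory-clearance grants red-badge (Rule 6).
Holding K21, ivory-clearance, and red-badge grants C21 (Rule 8).
Holding red-badge and K21 grants T38 (Rule 3).
Holding C21 and T38 grants K26 (Rule 4).
Holding T38, K21, and K26 grants K4 (Rule 1).
K4: reached.
red-badge: reached.
K2 would need L38, ivory-clearance, and K26 (Rule 11), but L38 is never granted.
Reached: K4 and red-badge — 2 of the 3.

2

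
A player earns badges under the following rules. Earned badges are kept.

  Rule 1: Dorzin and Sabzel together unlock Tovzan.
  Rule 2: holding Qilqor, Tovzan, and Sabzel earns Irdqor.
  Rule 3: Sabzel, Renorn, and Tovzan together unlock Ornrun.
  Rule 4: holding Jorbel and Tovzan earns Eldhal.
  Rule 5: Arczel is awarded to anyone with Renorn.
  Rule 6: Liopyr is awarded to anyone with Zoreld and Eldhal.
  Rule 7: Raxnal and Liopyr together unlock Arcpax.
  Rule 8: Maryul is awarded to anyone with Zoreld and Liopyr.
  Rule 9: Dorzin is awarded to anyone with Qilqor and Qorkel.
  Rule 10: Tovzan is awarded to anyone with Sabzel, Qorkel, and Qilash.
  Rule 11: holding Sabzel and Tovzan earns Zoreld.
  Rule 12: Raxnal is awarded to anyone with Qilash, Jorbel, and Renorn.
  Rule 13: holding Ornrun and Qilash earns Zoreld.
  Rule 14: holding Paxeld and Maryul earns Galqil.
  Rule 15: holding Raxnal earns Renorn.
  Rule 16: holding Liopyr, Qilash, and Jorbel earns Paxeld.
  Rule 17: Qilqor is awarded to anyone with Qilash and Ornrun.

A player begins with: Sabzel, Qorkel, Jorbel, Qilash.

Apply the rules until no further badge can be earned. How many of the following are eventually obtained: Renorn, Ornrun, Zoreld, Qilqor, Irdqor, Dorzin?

With Sabzel, Qorkel, and Qilash, Tovzan is earned (Rule 10).
With Sabzel and Tovzan, Zoreld is earned (Rule 11).
Renorn would need Raxnal (Rule 15), but Raxnal is never earned.
Ornrun would need Sabzel, Renorn, and Tovzan (Rule 3), but Renorn is never earned.
Zoreld: reached.
Qilqor would need Qilash and Ornrun (Rule 17), but Ornrun is never earned.
Irdqor would need Qilqor, Tovzan, and Sabzel (Rule 2), but Qilqor is never earned.
Dorzin would need Qilqor and Qorkel (Rule 9), but Qilqor is never earned.
Reached: Zoreld — 1 of the 6.

1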